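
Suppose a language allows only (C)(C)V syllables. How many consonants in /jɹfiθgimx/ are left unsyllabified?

The consonants /j/, /m/, /x/ cannot be parsed into a legal (C)(C)V syllable (no codas are permitted; onsets may contain at most 2 consonants).

3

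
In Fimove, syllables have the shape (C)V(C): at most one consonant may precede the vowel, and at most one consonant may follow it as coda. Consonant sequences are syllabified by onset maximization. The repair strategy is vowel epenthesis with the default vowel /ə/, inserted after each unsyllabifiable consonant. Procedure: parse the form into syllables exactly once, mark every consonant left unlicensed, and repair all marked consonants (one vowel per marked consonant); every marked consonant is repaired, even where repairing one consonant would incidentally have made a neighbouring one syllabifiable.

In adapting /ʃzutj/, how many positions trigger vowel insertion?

2

The unsyllabifiable consonants are /ʃ/, /j/; each receives one epenthetic vowel.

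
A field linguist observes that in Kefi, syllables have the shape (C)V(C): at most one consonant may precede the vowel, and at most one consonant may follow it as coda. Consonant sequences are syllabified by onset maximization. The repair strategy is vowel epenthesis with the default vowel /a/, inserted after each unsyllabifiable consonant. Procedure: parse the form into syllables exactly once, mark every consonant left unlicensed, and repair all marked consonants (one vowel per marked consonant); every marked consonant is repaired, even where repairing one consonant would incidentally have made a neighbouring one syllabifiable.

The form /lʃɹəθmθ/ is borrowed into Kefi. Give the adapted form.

The consonants /l/, /ʃ/, /m/, /θ/ cannot be parsed into a legal (C)V(C) syllable (at most one coda consonant is licensed; onsets are limited to one consonant).
Inserting the epenthetic vowel yields /l/ → /la/, /ʃ/ → /ʃa/, /m/ → /ma/, /θ/ → /θa/.

laʃaɹəθmaθa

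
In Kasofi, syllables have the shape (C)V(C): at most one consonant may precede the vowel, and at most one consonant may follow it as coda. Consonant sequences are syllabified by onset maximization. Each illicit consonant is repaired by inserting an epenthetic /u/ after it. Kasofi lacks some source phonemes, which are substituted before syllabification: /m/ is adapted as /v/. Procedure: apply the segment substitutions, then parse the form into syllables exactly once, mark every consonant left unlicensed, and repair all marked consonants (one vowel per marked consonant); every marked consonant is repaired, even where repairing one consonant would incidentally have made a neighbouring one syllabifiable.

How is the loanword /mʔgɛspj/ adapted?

vuʔugɛspuju

Substitution: /m/ → /v/, giving /vʔgɛspj/.
Under (C)V(C), the unsyllabifiable consonants are /v/, /ʔ/, /p/, /j/ (at most one coda consonant is licensed; onsets are limited to one consonant).
Inserting the epenthetic vowel yields /v/ → /vu/, /ʔ/ → /ʔu/, /p/ → /pu/, /j/ → /ju/.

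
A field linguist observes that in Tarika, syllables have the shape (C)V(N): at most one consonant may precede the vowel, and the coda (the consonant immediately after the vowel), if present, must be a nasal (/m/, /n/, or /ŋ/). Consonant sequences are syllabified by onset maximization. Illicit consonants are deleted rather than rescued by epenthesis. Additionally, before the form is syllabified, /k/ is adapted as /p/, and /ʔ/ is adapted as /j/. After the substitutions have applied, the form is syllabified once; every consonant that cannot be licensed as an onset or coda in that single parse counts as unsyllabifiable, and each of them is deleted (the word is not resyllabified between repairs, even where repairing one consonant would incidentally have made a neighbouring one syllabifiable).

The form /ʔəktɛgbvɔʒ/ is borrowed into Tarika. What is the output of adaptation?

jətɛvɔ

Substitution: /ʔ/ → /j/, /k/ → /p/, giving /jəptɛgbvɔʒ/.
Under (C)V(N), the unsyllabifiable consonants are /p/, /g/, /b/, /ʒ/ (only a nasal (/m/, /n/, or /ŋ/) is licensed in coda position; onsets are limited to one consonant).
Deletion applies to /p/, /g/, /b/, /ʒ/.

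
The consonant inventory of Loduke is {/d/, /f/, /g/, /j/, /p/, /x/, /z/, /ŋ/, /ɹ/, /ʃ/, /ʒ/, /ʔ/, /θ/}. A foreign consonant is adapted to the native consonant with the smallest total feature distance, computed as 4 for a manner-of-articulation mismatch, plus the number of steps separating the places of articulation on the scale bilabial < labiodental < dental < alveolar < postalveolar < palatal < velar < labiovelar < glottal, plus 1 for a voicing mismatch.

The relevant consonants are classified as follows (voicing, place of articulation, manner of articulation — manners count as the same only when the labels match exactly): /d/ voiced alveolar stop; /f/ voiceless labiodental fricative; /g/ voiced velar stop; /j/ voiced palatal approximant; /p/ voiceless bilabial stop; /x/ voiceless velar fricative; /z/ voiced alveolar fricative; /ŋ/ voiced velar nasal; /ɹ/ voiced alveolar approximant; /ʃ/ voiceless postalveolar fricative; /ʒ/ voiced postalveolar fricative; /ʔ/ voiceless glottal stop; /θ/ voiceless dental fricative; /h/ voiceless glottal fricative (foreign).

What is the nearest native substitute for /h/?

x

/x/ is closest: same manner (fricative), place distance 2 (glottal→velar), same voicing; total 2. Next closest is /ʃ/ at distance 4.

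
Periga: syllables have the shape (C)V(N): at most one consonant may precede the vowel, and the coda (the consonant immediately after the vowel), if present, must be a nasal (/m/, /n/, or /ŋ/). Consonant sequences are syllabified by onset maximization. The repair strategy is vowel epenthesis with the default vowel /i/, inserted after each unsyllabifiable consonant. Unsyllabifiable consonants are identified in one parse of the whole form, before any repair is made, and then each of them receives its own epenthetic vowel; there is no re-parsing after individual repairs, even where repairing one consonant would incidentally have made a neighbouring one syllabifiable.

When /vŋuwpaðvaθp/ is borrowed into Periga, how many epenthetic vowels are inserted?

5

The unsyllabifiable consonants are /v/, /w/, /ð/, /θ/, /p/; each receives one epenthetic vowel.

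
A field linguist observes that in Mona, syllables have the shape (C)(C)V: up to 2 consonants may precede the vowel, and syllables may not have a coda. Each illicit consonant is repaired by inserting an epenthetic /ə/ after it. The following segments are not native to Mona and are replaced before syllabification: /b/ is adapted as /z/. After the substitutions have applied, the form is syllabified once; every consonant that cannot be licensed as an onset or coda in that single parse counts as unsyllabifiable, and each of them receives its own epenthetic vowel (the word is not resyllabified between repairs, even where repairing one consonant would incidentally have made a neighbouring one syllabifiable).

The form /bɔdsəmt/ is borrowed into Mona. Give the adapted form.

Substitution: /b/ → /z/, giving /zɔdsəmt/.
Syllabifying with onset maximization leaves /m/, /t/ stranded (no codas are permitted; onsets may contain at most 2 consonants).
Inserting the epenthetic vowel yields /m/ → /mə/, /t/ → /tə/.

zɔdsəmətə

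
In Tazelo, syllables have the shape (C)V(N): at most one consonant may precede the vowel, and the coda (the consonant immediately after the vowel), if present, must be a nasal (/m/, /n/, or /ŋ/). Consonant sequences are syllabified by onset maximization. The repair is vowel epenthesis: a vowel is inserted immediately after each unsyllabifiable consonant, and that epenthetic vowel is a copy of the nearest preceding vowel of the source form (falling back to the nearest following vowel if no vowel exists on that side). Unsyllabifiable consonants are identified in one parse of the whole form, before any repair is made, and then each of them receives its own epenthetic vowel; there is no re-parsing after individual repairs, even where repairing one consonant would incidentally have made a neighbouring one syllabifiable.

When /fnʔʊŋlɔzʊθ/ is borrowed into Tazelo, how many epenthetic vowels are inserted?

3

The unsyllabifiable consonants are /f/, /n/, /θ/; each receives one epenthetic vowel.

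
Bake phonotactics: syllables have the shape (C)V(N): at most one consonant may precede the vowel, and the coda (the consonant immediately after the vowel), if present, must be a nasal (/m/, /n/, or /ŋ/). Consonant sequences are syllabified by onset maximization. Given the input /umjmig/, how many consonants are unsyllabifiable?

The consonants /j/, /g/ cannot be parsed into a legal (C)V(N) syllable (only a nasal (/m/, /n/, or /ŋ/) is licensed in coda position; onsets are limited to one consonant).

2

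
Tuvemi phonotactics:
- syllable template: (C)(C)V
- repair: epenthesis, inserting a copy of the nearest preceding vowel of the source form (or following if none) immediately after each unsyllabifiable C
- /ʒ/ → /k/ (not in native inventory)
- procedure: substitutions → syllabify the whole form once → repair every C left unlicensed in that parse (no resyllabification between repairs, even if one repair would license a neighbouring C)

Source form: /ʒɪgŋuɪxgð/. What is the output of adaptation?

kɪgŋuɪxɪgɪðɪ

Substitution: /ʒ/ → /k/, giving /kɪgŋuɪxgð/.
Under (C)(C)V, the unsyllabifiable consonants are /x/, /g/, /ð/ (no codas are permitted; onsets may contain at most 2 consonants).
Epenthesis after each stranded consonant: /x/ → /xɪ/, /g/ → /gɪ/, /ð/ → /ðɪ/.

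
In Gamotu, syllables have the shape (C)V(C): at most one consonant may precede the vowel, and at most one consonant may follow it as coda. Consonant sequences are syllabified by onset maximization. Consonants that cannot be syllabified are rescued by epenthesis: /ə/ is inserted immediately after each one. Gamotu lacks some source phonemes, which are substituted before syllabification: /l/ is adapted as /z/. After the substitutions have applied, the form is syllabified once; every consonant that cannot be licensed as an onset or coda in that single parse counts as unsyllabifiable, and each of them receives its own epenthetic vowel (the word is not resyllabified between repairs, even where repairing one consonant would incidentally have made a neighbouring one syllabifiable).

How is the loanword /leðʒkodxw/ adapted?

Substitution: /l/ → /z/, giving /zeðʒkodxw/.
The consonants /ʒ/, /x/, /w/ cannot be parsed into a legal (C)V(C) syllable (at most one coda consonant is licensed; onsets are limited to one consonant).
Each unlicensed consonant becomes the onset of a new syllable: /ʒ/ → /ʒə/, /x/ → /xə/, /w/ → /wə/.

zeðʒəkodxəwə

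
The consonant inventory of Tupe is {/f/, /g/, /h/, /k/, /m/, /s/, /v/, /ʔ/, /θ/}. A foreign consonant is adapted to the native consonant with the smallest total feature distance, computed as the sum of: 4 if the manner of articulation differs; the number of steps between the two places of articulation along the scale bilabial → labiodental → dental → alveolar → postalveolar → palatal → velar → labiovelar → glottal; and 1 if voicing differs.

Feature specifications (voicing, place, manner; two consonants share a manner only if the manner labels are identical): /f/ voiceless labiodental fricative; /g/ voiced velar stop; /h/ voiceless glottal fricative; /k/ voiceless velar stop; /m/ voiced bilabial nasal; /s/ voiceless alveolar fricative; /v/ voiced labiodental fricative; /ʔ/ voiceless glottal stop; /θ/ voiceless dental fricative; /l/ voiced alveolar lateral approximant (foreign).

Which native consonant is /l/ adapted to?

s

/s/ is closest: manner differs (lateral approximant→fricative, +4), place distance 0 (alveolar→alveolar), voicing differs (+1); total 5. Next closest is /v/ at distance 6.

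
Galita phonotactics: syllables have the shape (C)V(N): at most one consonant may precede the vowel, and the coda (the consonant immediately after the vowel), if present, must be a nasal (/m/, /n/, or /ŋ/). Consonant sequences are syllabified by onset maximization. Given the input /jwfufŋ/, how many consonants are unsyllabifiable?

4

Syllabifying with onset maximization leaves /j/, /w/, /f/, /ŋ/ stranded (only a nasal (/m/, /n/, or /ŋ/) is licensed in coda position; onsets are limited to one consonant).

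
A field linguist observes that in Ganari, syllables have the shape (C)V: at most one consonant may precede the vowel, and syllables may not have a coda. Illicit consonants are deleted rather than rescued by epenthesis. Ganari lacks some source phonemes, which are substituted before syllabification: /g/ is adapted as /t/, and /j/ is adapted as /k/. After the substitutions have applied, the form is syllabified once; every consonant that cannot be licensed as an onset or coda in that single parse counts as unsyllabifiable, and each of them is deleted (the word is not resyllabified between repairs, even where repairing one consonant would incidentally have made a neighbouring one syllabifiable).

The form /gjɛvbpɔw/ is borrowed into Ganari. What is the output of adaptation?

Substitution: /g/ → /t/, /j/ → /k/, giving /tkɛvbpɔw/.
Under (C)V, the unsyllabifiable consonants are /t/, /v/, /b/, /w/ (no codas are permitted; onsets are limited to one consonant).
Each unlicensed consonant is deleted: /t/, /v/, /b/, /w/.

kɛpɔ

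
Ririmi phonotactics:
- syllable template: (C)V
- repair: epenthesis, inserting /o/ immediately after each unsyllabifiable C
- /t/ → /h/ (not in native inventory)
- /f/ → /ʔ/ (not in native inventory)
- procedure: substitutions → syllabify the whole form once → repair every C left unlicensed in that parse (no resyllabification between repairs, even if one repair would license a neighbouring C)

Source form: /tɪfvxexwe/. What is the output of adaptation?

Substitution: /t/ → /h/, /f/ → /ʔ/, giving /hɪʔvxexwe/.
Syllabifying with onset maximization leaves /ʔ/, /v/, /x/ stranded (no codas are permitted; onsets are limited to one consonant).
Epenthesis after each stranded consonant: /ʔ/ → /ʔo/, /v/ → /vo/, /x/ → /xo/.

hɪʔovoxexowe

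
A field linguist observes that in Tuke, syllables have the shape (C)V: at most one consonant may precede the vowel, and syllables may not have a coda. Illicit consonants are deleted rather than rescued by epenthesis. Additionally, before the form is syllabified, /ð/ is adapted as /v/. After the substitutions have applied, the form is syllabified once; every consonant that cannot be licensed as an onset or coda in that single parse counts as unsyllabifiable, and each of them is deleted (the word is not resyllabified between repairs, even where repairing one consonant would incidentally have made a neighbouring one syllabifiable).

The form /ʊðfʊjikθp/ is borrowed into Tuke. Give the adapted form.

Substitution: /ð/ → /v/, giving /ʊvfʊjikθp/.
Syllabifying with onset maximization leaves /v/, /k/, /θ/, /p/ stranded (no codas are permitted; onsets are limited to one consonant).
Each unlicensed consonant is deleted: /v/, /k/, /θ/, /p/.

ʊfʊji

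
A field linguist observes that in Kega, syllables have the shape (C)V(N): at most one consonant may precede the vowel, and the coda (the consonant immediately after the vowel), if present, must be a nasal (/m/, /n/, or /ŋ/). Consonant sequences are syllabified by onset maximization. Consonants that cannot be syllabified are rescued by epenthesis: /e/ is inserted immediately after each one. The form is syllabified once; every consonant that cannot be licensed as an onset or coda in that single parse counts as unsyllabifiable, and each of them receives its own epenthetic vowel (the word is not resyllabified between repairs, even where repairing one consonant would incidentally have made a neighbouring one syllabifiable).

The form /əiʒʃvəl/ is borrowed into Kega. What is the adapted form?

əiʒeʃevəle

Under (C)V(N), the unsyllabifiable consonants are /ʒ/, /ʃ/, /l/ (only a nasal (/m/, /n/, or /ŋ/) is licensed in coda position; onsets are limited to one consonant).
Epenthesis after each stranded consonant: /ʒ/ → /ʒe/, /ʃ/ → /ʃe/, /l/ → /le/.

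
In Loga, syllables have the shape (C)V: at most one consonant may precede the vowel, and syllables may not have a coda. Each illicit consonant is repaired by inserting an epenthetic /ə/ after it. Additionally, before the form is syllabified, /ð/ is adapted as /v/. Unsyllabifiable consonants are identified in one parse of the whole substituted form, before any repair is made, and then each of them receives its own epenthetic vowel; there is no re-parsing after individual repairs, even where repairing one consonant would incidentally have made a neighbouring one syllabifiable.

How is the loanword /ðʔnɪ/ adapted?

Substitution: /ð/ → /v/, giving /vʔnɪ/.
The consonants /v/, /ʔ/ cannot be parsed into a legal (C)V syllable (no codas are permitted; onsets are limited to one consonant).
Each unlicensed consonant becomes the onset of a new syllable: /v/ → /və/, /ʔ/ → /ʔə/.

vəʔənɪ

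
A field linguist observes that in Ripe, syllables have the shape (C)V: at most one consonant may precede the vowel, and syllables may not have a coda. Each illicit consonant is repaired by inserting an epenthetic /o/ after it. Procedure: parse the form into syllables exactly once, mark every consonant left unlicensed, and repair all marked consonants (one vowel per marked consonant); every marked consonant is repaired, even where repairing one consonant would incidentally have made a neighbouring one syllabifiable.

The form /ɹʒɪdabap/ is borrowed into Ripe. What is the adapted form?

ɹoʒɪdabapo

Syllabifying with onset maximization leaves /ɹ/, /p/ stranded (no codas are permitted; onsets are limited to one consonant).
Inserting the epenthetic vowel yields /ɹ/ → /ɹo/, /p/ → /po/.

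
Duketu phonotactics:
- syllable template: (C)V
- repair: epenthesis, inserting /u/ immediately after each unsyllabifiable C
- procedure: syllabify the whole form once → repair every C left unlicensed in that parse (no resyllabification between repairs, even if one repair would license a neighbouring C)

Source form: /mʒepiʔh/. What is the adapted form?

The consonants /m/, /ʔ/, /h/ cannot be parsed into a legal (C)V syllable (no codas are permitted; onsets are limited to one consonant).
Epenthesis after each stranded consonant: /m/ → /mu/, /ʔ/ → /ʔu/, /h/ → /hu/.

muʒepiʔuhu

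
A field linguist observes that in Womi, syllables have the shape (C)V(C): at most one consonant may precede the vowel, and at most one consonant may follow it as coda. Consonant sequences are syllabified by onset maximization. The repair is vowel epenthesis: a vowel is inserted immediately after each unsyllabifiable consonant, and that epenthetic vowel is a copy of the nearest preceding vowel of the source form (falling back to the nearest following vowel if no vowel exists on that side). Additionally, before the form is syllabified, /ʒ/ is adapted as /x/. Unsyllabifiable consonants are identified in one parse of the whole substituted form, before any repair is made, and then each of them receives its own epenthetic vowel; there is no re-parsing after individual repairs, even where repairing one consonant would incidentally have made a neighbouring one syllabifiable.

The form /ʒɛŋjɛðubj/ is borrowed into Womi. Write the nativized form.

xɛŋjɛðubju

Substitution: /ʒ/ → /x/, giving /xɛŋjɛðubj/.
Syllabifying with onset maximization leaves /j/ stranded (at most one coda consonant is licensed; onsets are limited to one consonant).
Epenthesis after each stranded consonant: /j/ → /ju/.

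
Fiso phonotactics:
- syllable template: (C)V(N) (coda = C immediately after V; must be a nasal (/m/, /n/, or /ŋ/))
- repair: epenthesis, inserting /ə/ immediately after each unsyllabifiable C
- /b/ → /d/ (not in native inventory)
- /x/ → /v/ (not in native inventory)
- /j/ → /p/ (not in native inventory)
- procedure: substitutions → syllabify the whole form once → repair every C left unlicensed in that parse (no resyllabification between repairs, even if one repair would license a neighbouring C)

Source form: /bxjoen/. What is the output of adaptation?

dəvəpoen

Substitution: /b/ → /d/, /x/ → /v/, /j/ → /p/, giving /dvpoen/.
Under (C)V(N), the unsyllabifiable consonants are /d/, /v/ (only a nasal (/m/, /n/, or /ŋ/) is licensed in coda position; onsets are limited to one consonant).
Each unlicensed consonant becomes the onset of a new syllable: /d/ → /də/, /v/ → /və/.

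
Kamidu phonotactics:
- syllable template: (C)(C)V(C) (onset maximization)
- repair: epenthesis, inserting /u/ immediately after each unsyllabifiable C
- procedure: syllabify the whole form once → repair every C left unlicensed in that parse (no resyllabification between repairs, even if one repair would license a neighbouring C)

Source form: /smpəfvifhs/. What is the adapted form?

sumpəfvifhusu

Syllabifying with onset maximization leaves /s/, /h/, /s/ stranded (at most one coda consonant is licensed; onsets may contain at most 2 consonants).
Epenthesis after each stranded consonant: /s/ → /su/, /h/ → /hu/, /s/ → /su/.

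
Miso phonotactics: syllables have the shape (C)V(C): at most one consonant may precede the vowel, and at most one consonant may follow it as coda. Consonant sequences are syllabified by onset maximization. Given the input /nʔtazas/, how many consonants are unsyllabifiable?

Under (C)V(C), the unsyllabifiable consonants are /n/, /ʔ/ (at most one coda consonant is licensed; onsets are limited to one consonant).

2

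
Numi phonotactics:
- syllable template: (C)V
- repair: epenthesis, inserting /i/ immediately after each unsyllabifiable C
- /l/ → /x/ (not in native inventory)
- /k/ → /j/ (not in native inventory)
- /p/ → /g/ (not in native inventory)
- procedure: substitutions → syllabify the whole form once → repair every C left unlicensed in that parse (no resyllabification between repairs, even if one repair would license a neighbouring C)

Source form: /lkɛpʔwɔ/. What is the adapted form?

Substitution: /l/ → /x/, /k/ → /j/, /p/ → /g/, giving /xjɛgʔwɔ/.
Under (C)V, the unsyllabifiable consonants are /x/, /g/, /ʔ/ (no codas are permitted; onsets are limited to one consonant).
Epenthesis after each stranded consonant: /x/ → /xi/, /g/ → /gi/, /ʔ/ → /ʔi/.

xijɛgiʔiwɔ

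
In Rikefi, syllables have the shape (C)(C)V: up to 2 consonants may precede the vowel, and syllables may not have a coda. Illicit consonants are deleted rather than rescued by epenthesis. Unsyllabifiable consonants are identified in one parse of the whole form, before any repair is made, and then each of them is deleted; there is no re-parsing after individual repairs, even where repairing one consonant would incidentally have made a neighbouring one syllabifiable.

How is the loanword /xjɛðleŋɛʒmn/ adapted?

xjɛðleŋɛ

Under (C)(C)V, the unsyllabifiable consonants are /ʒ/, /m/, /n/ (no codas are permitted; onsets may contain at most 2 consonants).
Deleting the stranded consonants removes /ʒ/, /m/, /n/.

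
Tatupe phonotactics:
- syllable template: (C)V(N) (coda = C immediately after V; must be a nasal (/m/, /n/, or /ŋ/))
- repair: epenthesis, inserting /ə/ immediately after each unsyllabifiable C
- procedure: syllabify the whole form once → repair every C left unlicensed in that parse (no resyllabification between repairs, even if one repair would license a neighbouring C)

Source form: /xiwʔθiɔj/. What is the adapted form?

xiwəʔəθiɔjə

Syllabifying with onset maximization leaves /w/, /ʔ/, /j/ stranded (only a nasal (/m/, /n/, or /ŋ/) is licensed in coda position; onsets are limited to one consonant).
Epenthesis after each stranded consonant: /w/ → /wə/, /ʔ/ → /ʔə/, /j/ → /jə/.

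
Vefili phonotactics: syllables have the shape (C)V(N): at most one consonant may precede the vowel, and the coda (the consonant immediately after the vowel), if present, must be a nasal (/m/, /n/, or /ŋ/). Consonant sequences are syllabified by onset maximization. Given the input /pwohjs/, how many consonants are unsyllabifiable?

Syllabifying with onset maximization leaves /p/, /h/, /j/, /s/ stranded (only a nasal (/m/, /n/, or /ŋ/) is licensed in coda position; onsets are limited to one consonant).

4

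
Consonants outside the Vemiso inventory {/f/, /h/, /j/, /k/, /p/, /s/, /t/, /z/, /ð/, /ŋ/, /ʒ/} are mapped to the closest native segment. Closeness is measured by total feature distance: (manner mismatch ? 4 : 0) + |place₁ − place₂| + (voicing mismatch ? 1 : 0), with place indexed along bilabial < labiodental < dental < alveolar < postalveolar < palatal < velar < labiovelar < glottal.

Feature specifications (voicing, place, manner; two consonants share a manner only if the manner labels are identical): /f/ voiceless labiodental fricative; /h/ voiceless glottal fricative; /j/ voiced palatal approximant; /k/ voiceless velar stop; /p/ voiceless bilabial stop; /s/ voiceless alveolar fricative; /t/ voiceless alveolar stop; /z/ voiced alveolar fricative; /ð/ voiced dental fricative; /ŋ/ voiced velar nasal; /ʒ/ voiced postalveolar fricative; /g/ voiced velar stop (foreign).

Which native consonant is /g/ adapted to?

/k/ is closest: same manner (stop), place distance 0 (velar→velar), voicing differs (+1); total 1. Next closest is /t/ at distance 4.

k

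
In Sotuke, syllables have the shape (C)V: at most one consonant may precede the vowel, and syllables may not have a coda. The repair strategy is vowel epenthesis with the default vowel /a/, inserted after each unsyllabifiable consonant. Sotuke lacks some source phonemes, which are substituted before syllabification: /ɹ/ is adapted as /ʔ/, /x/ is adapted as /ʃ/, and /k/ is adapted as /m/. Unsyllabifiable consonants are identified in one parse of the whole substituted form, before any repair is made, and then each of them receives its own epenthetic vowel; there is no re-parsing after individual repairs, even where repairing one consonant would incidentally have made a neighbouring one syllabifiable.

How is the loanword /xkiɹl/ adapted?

Substitution: /x/ → /ʃ/, /k/ → /m/, /ɹ/ → /ʔ/, giving /ʃmiʔl/.
Syllabifying with onset maximization leaves /ʃ/, /ʔ/, /l/ stranded (no codas are permitted; onsets are limited to one consonant).
Inserting the epenthetic vowel yields /ʃ/ → /ʃa/, /ʔ/ → /ʔa/, /l/ → /la/.

ʃamiʔala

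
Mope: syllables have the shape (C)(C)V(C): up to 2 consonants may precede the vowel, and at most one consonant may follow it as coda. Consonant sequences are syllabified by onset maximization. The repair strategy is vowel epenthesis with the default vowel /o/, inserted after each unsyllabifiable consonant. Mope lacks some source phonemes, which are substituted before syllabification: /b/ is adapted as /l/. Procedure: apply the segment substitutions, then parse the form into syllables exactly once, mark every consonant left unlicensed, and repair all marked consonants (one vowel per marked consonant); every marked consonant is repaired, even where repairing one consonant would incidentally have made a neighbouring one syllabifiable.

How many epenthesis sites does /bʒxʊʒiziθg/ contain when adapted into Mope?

After substitution the input is /lʒxʊʒiziθg/.
The unsyllabifiable consonants are /l/, /g/; each receives one epenthetic vowel.

2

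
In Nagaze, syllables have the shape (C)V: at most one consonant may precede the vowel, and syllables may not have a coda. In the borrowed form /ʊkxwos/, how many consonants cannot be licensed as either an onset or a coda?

Syllabifying with onset maximization leaves /k/, /x/, /s/ stranded (no codas are permitted; onsets are limited to one consonant).

3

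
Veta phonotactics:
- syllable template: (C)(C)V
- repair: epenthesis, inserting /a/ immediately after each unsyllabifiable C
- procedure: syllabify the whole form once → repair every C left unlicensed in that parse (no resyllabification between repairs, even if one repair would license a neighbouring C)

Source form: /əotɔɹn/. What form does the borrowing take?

Under (C)(C)V, the unsyllabifiable consonants are /ɹ/, /n/ (no codas are permitted; onsets may contain at most 2 consonants).
Each unlicensed consonant becomes the onset of a new syllable: /ɹ/ → /ɹa/, /n/ → /na/.

əotɔɹana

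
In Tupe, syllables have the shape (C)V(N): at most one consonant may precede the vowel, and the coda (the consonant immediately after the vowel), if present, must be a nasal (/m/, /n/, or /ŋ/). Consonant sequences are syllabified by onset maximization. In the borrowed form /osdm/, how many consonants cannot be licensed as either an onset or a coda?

3

The consonants /s/, /d/, /m/ cannot be parsed into a legal (C)V(N) syllable (only a nasal (/m/, /n/, or /ŋ/) is licensed in coda position; onsets are limited to one consonant).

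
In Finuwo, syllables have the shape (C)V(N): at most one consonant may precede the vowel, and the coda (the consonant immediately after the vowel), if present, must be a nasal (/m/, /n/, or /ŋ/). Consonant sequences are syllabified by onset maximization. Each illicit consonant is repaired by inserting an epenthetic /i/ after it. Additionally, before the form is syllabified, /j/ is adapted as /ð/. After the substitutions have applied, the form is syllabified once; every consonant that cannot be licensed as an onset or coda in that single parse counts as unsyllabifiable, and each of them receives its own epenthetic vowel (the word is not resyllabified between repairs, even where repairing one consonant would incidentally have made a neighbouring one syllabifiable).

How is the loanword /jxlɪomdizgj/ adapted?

Substitution: /j/ → /ð/, giving /ðxlɪomdizgð/.
Syllabifying with onset maximization leaves /ð/, /x/, /z/, /g/, /ð/ stranded (only a nasal (/m/, /n/, or /ŋ/) is licensed in coda position; onsets are limited to one consonant).
Each unlicensed consonant becomes the onset of a new syllable: /ð/ → /ði/, /x/ → /xi/, /z/ → /zi/, /g/ → /gi/, /ð/ → /ði/.

ðixilɪomdizigiði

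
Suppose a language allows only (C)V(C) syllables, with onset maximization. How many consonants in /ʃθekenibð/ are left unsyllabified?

Under (C)V(C), the unsyllabifiable consonants are /ʃ/, /ð/ (at most one coda consonant is licensed; onsets are limited to one consonant).

2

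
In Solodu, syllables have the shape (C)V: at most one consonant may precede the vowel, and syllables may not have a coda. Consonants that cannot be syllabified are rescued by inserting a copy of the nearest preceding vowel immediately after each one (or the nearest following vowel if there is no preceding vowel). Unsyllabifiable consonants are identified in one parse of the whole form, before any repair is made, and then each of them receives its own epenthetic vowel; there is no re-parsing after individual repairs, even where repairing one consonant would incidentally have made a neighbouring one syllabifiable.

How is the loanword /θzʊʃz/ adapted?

θʊzʊʃʊzʊ

Syllabifying with onset maximization leaves /θ/, /ʃ/, /z/ stranded (no codas are permitted; onsets are limited to one consonant).
Inserting the epenthetic vowel yields /θ/ → /θʊ/, /ʃ/ → /ʃʊ/, /z/ → /zʊ/.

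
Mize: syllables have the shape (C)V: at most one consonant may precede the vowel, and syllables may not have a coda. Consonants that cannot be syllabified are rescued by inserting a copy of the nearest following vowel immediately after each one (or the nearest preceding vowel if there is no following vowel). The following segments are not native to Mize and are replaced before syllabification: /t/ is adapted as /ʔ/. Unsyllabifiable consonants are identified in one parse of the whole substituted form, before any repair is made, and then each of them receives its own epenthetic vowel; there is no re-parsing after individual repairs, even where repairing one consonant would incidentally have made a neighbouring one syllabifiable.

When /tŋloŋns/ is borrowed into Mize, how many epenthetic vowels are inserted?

After substitution the input is /ʔŋloŋns/.
The unsyllabifiable consonants are /ʔ/, /ŋ/, /ŋ/, /n/, /s/; each receives one epenthetic vowel.

5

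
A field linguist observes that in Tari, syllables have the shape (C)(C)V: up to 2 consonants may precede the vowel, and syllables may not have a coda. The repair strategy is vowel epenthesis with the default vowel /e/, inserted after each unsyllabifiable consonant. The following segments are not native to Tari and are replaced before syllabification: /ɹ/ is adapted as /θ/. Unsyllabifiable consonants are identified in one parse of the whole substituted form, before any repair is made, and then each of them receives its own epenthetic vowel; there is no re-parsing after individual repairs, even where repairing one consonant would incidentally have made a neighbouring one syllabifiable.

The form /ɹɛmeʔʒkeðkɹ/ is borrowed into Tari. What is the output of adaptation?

θɛmeʔeʒkeðekeθe

Substitution: /ɹ/ → /θ/, giving /θɛmeʔʒkeðkθ/.
Syllabifying with onset maximization leaves /ʔ/, /ð/, /k/, /θ/ stranded (no codas are permitted; onsets may contain at most 2 consonants).
Epenthesis after each stranded consonant: /ʔ/ → /ʔe/, /ð/ → /ðe/, /k/ → /ke/, /θ/ → /θe/.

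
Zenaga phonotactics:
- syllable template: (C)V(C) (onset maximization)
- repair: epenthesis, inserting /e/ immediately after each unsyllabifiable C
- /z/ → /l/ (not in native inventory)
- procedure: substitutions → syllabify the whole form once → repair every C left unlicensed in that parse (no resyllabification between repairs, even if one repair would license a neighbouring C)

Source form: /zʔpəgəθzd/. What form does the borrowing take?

leʔepəgəθlede

Substitution: /z/ → /l/, giving /lʔpəgəθld/.
Syllabifying with onset maximization leaves /l/, /ʔ/, /l/, /d/ stranded (at most one coda consonant is licensed; onsets are limited to one consonant).
Inserting the epenthetic vowel yields /l/ → /le/, /ʔ/ → /ʔe/, /l/ → /le/, /d/ → /de/.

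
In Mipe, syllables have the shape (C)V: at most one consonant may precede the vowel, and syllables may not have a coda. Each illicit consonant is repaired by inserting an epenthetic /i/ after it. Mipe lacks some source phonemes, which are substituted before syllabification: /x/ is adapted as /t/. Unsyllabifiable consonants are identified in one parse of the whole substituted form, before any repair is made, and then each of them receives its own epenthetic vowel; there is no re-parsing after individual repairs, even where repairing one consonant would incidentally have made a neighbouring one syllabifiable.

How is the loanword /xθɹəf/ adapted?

Substitution: /x/ → /t/, giving /tθɹəf/.
Under (C)V, the unsyllabifiable consonants are /t/, /θ/, /f/ (no codas are permitted; onsets are limited to one consonant).
Epenthesis after each stranded consonant: /t/ → /ti/, /θ/ → /θi/, /f/ → /fi/.

tiθiɹəfi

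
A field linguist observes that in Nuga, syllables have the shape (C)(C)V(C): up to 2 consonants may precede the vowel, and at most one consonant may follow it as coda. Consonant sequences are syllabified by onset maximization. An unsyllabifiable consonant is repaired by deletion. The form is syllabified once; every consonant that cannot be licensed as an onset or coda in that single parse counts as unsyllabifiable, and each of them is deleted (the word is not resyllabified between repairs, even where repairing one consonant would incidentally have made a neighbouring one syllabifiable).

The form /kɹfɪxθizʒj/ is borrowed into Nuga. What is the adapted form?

The consonants /k/, /ʒ/, /j/ cannot be parsed into a legal (C)(C)V(C) syllable (at most one coda consonant is licensed; onsets may contain at most 2 consonants).
Each unlicensed consonant is deleted: /k/, /ʒ/, /j/.

ɹfɪxθiz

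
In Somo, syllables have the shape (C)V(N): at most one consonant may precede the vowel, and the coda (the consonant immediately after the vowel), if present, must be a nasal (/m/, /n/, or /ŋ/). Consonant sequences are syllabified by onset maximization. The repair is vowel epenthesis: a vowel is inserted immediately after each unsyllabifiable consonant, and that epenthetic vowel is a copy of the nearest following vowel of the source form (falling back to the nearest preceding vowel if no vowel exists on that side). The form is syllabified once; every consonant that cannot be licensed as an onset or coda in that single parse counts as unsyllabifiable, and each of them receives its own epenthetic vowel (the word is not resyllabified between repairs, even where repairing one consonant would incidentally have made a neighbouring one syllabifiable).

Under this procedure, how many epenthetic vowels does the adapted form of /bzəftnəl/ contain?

The unsyllabifiable consonants are /b/, /f/, /t/, /l/; each receives one epenthetic vowel.

4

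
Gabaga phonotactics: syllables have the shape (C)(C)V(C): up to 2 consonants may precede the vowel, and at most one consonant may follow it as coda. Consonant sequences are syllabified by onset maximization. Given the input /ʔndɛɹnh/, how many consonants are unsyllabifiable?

3

Syllabifying with onset maximization leaves /ʔ/, /n/, /h/ stranded (at most one coda consonant is licensed; onsets may contain at most 2 consonants).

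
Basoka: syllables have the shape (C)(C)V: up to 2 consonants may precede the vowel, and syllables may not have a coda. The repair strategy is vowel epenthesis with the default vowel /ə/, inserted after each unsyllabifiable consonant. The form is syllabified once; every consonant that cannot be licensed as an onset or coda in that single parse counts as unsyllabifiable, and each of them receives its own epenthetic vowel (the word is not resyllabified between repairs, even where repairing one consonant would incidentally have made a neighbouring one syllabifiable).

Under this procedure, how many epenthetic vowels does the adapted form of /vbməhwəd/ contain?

The unsyllabifiable consonants are /v/, /d/; each receives one epenthetic vowel.

2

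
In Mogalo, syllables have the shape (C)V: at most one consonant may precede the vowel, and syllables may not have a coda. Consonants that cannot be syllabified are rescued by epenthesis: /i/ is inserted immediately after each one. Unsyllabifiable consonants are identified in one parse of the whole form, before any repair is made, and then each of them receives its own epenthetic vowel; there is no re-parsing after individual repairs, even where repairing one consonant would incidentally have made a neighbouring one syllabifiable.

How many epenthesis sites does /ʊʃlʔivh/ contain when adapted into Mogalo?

4

The unsyllabifiable consonants are /ʃ/, /l/, /v/, /h/; each receives one epenthetic vowel.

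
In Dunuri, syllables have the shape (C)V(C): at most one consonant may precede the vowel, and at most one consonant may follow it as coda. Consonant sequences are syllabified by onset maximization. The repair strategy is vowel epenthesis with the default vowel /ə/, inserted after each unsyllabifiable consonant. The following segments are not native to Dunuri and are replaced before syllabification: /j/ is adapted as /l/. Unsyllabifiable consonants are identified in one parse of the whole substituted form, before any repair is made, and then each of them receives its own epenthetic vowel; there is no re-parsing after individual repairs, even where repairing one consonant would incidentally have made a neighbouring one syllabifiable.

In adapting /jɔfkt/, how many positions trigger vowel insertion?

2

After substitution the input is /lɔfkt/.
The unsyllabifiable consonants are /k/, /t/; each receives one epenthetic vowel.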